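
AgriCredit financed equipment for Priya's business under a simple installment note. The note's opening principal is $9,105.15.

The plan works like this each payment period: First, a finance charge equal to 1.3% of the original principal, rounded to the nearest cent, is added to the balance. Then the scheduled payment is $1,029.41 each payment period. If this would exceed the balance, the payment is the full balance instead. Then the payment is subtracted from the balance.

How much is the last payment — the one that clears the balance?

$1,024.16

Payment period 1: $9,105.15 +$118.37 interest = $9,223.52; pay $1,029.41 → $8,194.11
Payment period 2: $8,194.11 +$118.37 interest = $8,312.48; pay $1,029.41 → $7,283.07
Payment period 3: $7,283.07 +$118.37 interest = $7,401.44; pay $1,029.41 → $6,372.03
Payment period 4: $6,372.03 +$118.37 interest = $6,490.40; pay $1,029.41 → $5,460.99
Payment period 5: $5,460.99 +$118.37 interest = $5,579.36; pay $1,029.41 → $4,549.95
Payment period 6: $4,549.95 +$118.37 interest = $4,668.32; pay $1,029.41 → $3,638.91
Payment period 7: $3,638.91 +$118.37 interest = $3,757.28; pay $1,029.41 → $2,727.87
Payment period 8: $2,727.87 +$118.37 interest = $2,846.24; pay $1,029.41 → $1,816.83
Payment period 9: $1,816.83 +$118.37 interest = $1,935.20; pay $1,029.41 → $905.79
Payment period 10: $905.79 +$118.37 interest = $1,024.16; pay $1,024.16 → $0.00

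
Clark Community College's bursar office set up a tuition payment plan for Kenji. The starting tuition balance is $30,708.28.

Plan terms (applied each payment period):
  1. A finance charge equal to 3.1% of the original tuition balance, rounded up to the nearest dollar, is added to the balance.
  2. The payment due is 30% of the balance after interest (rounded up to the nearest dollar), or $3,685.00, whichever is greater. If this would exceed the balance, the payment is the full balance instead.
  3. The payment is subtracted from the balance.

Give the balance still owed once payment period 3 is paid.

$11,991.28

Payment period 1: $30,708.28 +$952.00 interest = $31,660.28; pay $9,499.00 → $22,161.28
Payment period 2: $22,161.28 +$952.00 interest = $23,113.28; pay $6,934.00 → $16,179.28
Payment period 3: $16,179.28 +$952.00 interest = $17,131.28; pay $5,140.00 → $11,991.28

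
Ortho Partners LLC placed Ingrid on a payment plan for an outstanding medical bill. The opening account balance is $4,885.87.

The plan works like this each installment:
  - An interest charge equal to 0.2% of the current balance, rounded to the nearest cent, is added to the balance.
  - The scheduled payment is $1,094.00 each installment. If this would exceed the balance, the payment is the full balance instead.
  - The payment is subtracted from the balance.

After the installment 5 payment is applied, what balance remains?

Installment 1: $4,885.87 +$9.77 interest = $4,895.64; pay $1,094.00 → $3,801.64
Installment 2: $3,801.64 +$7.60 interest = $3,809.24; pay $1,094.00 → $2,715.24
Installment 3: $2,715.24 +$5.43 interest = $2,720.67; pay $1,094.00 → $1,626.67
Installment 4: $1,626.67 +$3.25 interest = $1,629.92; pay $1,094.00 → $535.92
Installment 5: $535.92 +$1.07 interest = $536.99; pay $536.99 → $0.00

$0.00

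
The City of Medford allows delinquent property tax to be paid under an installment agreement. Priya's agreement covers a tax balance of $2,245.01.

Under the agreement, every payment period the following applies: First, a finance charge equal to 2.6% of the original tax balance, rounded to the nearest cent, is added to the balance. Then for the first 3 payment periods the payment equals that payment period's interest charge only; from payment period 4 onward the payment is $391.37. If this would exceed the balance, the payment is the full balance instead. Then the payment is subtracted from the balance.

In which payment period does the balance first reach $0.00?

# | Opening | Interest | Payment | End bal
1 | $2,245.01 | $58.37 | $58.37 | $2,245.01
2 | $2,245.01 | $58.37 | $58.37 | $2,245.01
3 | $2,245.01 | $58.37 | $58.37 | $2,245.01
4 | $2,245.01 | $58.37 | $391.37 | $1,912.01
5 | $1,912.01 | $58.37 | $391.37 | $1,579.01
6 | $1,579.01 | $58.37 | $391.37 | $1,246.01
7 | $1,246.01 | $58.37 | $391.37 | $913.01
8 | $913.01 | $58.37 | $391.37 | $580.01
9 | $580.01 | $58.37 | $391.37 | $247.01
10 | $247.01 | $58.37 | $305.38 | $0.00
Balance reaches $0.00 in payment period 10.

10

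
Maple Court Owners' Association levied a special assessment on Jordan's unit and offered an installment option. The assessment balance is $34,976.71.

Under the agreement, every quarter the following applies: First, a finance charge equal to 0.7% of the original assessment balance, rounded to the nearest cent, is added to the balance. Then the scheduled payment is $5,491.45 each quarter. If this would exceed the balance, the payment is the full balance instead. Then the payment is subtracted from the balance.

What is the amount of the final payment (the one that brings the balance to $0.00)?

$3,741.89

Quarter 1: $34,976.71 +$244.84 interest = $35,221.55; pay $5,491.45 → $29,730.10
Quarter 2: $29,730.10 +$244.84 interest = $29,974.94; pay $5,491.45 → $24,483.49
Quarter 3: $24,483.49 +$244.84 interest = $24,728.33; pay $5,491.45 → $19,236.88
Quarter 4: $19,236.88 +$244.84 interest = $19,481.72; pay $5,491.45 → $13,990.27
Quarter 5: $13,990.27 +$244.84 interest = $14,235.11; pay $5,491.45 → $8,743.66
Quarter 6: $8,743.66 +$244.84 interest = $8,988.50; pay $5,491.45 → $3,497.05
Quarter 7: $3,497.05 +$244.84 interest = $3,741.89; pay $3,741.89 → $0.00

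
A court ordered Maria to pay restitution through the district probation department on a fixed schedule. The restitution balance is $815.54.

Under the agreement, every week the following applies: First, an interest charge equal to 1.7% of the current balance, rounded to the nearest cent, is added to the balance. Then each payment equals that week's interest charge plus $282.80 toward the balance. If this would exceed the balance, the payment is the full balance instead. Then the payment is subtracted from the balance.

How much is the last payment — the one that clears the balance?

$254.19

Week 1: $815.54 +$13.86 interest = $829.40; pay $296.66 → $532.74
Week 2: $532.74 +$9.06 interest = $541.80; pay $291.86 → $249.94
Week 3: $249.94 +$4.25 interest = $254.19; pay $254.19 → $0.00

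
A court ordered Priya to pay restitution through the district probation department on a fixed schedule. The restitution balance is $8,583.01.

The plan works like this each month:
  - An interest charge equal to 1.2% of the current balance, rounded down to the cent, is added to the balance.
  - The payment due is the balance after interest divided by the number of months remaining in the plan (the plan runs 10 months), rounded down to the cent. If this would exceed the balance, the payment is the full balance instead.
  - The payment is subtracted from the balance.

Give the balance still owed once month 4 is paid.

Month 1: $8,583.01 +$102.99 interest = $8,686.00; pay $868.60 → $7,817.40
Month 2: $7,817.40 +$93.80 interest = $7,911.20; pay $879.02 → $7,032.18
Month 3: $7,032.18 +$84.38 interest = $7,116.56; pay $889.57 → $6,226.99
Month 4: $6,226.99 +$74.72 interest = $6,301.71; pay $900.24 → $5,401.47

$5,401.47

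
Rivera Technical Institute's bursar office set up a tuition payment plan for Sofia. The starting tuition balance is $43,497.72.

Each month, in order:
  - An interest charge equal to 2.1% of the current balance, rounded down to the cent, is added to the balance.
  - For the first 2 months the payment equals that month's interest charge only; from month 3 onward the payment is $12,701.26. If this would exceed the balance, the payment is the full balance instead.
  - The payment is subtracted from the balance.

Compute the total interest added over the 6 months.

Month 1: $43,497.72 +$913.45 interest = $44,411.17; pay $913.45 → $43,497.72
Month 2: $43,497.72 +$913.45 interest = $44,411.17; pay $913.45 → $43,497.72
Month 3: $43,497.72 +$913.45 interest = $44,411.17; pay $12,701.26 → $31,709.91
Month 4: $31,709.91 +$665.90 interest = $32,375.81; pay $12,701.26 → $19,674.55
Month 5: $19,674.55 +$413.16 interest = $20,087.71; pay $12,701.26 → $7,386.45
Month 6: $7,386.45 +$155.11 interest = $7,541.56; pay $7,541.56 → $0.00
Total interest: $913.45 + $913.45 + $913.45 + $665.90 + $413.16 + $155.11 = $3,974.52

$3,974.52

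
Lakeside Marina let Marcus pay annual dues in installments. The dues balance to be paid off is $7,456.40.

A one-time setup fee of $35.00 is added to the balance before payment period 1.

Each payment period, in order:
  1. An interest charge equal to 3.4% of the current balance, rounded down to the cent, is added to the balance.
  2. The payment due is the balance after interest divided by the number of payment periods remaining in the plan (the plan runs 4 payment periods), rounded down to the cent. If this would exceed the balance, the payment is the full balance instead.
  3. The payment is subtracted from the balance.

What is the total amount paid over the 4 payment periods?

# | Opening | Interest | Payment | End bal
1 | $7,491.40 | $254.70 | $1,936.52 | $5,809.58
2 | $5,809.58 | $197.52 | $2,002.36 | $4,004.74
3 | $4,004.74 | $136.16 | $2,070.45 | $2,070.45
4 | $2,070.45 | $70.39 | $2,140.84 | $0.00
Total paid: $8,150.17

$8,150.17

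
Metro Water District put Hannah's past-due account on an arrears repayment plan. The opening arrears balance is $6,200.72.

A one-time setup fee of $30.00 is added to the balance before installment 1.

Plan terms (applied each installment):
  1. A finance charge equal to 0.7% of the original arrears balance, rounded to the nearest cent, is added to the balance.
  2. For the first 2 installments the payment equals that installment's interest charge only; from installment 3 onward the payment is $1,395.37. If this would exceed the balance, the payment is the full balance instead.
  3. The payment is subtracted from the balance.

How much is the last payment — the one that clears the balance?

$866.29

# | Opening | Interest | Payment | End bal
1 | $6,230.72 | $43.41 | $43.41 | $6,230.72
2 | $6,230.72 | $43.41 | $43.41 | $6,230.72
3 | $6,230.72 | $43.41 | $1,395.37 | $4,878.76
4 | $4,878.76 | $43.41 | $1,395.37 | $3,526.80
5 | $3,526.80 | $43.41 | $1,395.37 | $2,174.84
6 | $2,174.84 | $43.41 | $1,395.37 | $822.88
7 | $822.88 | $43.41 | $866.29 | $0.00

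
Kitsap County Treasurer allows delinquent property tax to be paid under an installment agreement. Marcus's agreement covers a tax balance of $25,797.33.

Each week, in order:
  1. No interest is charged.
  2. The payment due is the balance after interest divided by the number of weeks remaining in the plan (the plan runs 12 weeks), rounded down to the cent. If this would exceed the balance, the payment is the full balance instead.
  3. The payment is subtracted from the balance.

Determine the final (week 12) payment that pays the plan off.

$2,149.78

Week 1: $25,797.33 − $2,149.77 → $23,647.56
Week 2: $23,647.56 − $2,149.77 → $21,497.79
Week 3: $21,497.79 − $2,149.77 → $19,348.02
Week 4: $19,348.02 − $2,149.78 → $17,198.24
Week 5: $17,198.24 − $2,149.78 → $15,048.46
Week 6: $15,048.46 − $2,149.78 → $12,898.68
Week 7: $12,898.68 − $2,149.78 → $10,748.90
Week 8: $10,748.90 − $2,149.78 → $8,599.12
Week 9: $8,599.12 − $2,149.78 → $6,449.34
Week 10: $6,449.34 − $2,149.78 → $4,299.56
Week 11: $4,299.56 − $2,149.78 → $2,149.78
Week 12: $2,149.78 − $2,149.78 → $0.00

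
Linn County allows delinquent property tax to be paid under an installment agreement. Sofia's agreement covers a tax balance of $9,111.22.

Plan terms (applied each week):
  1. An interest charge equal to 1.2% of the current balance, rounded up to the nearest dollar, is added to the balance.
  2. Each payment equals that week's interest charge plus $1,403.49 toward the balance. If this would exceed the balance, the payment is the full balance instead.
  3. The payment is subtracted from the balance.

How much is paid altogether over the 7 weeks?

Week 1: opening $9,111.22; interest $110.00 → $9,221.22; payment $1,513.49; balance $7,707.73
Week 2: opening $7,707.73; interest $93.00 → $7,800.73; payment $1,496.49; balance $6,304.24
Week 3: opening $6,304.24; interest $76.00 → $6,380.24; payment $1,479.49; balance $4,900.75
Week 4: opening $4,900.75; interest $59.00 → $4,959.75; payment $1,462.49; balance $3,497.26
Week 5: opening $3,497.26; interest $42.00 → $3,539.26; payment $1,445.49; balance $2,093.77
Week 6: opening $2,093.77; interest $26.00 → $2,119.77; payment $1,429.49; balance $690.28
Week 7: opening $690.28; interest $9.00 → $699.28; payment $699.28; balance $0.00
Total paid: $9,526.22

$9,526.22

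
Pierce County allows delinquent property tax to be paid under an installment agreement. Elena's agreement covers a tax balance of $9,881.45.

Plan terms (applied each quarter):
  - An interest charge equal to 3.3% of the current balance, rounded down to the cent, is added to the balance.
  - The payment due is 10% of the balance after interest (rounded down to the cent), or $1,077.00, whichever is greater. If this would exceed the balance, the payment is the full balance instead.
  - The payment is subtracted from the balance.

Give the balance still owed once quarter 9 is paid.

$2,158.89

# | Opening | Interest | Payment | End bal
1 | $9,881.45 | $326.08 | $1,077.00 | $9,130.53
2 | $9,130.53 | $301.30 | $1,077.00 | $8,354.83
3 | $8,354.83 | $275.70 | $1,077.00 | $7,553.53
4 | $7,553.53 | $249.26 | $1,077.00 | $6,725.79
5 | $6,725.79 | $221.95 | $1,077.00 | $5,870.74
6 | $5,870.74 | $193.73 | $1,077.00 | $4,987.47
7 | $4,987.47 | $164.58 | $1,077.00 | $4,075.05
8 | $4,075.05 | $134.47 | $1,077.00 | $3,132.52
9 | $3,132.52 | $103.37 | $1,077.00 | $2,158.89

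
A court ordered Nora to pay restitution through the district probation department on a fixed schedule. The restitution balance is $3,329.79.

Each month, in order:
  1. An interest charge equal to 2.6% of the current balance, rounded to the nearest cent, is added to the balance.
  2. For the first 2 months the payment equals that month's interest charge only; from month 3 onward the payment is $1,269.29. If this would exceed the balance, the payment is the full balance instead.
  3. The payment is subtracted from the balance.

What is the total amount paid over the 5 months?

$3,669.59

Month 1: opening $3,329.79; interest $86.57 → $3,416.36; payment $86.57; balance $3,329.79
Month 2: opening $3,329.79; interest $86.57 → $3,416.36; payment $86.57; balance $3,329.79
Month 3: opening $3,329.79; interest $86.57 → $3,416.36; payment $1,269.29; balance $2,147.07
Month 4: opening $2,147.07; interest $55.82 → $2,202.89; payment $1,269.29; balance $933.60
Month 5: opening $933.60; interest $24.27 → $957.87; payment $957.87; balance $0.00
Total paid: $3,669.59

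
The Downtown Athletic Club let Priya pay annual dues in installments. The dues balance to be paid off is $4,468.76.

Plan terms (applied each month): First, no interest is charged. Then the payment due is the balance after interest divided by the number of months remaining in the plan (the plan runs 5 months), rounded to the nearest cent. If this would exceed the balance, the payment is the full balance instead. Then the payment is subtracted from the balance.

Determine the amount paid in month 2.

$893.75

# | Opening | Payment | End bal
1 | $4,468.76 | $893.75 | $3,575.01
2 | $3,575.01 | $893.75 | $2,681.26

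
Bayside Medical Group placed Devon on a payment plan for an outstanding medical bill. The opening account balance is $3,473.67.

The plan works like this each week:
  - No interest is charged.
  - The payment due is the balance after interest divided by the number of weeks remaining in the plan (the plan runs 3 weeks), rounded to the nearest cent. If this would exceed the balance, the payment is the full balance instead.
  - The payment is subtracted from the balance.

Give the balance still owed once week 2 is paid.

Week 1: $3,473.67 − $1,157.89 → $2,315.78
Week 2: $2,315.78 − $1,157.89 → $1,157.89

$1,157.89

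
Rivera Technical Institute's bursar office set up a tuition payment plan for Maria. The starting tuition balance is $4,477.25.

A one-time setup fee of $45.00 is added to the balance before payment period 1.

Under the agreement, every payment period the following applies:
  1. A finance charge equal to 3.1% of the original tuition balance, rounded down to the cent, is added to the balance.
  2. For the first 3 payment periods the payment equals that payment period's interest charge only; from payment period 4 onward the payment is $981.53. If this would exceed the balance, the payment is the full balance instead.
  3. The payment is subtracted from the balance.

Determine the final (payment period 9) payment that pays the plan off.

$447.34

Payment period 1: opening $4,522.25; interest $138.79 → $4,661.04; payment $138.79; balance $4,522.25
Payment period 2: opening $4,522.25; interest $138.79 → $4,661.04; payment $138.79; balance $4,522.25
Payment period 3: opening $4,522.25; interest $138.79 → $4,661.04; payment $138.79; balance $4,522.25
Payment period 4: opening $4,522.25; interest $138.79 → $4,661.04; payment $981.53; balance $3,679.51
Payment period 5: opening $3,679.51; interest $138.79 → $3,818.30; payment $981.53; balance $2,836.77
Payment period 6: opening $2,836.77; interest $138.79 → $2,975.56; payment $981.53; balance $1,994.03
Payment period 7: opening $1,994.03; interest $138.79 → $2,132.82; payment $981.53; balance $1,151.29
Payment period 8: opening $1,151.29; interest $138.79 → $1,290.08; payment $981.53; balance $308.55
Payment period 9: opening $308.55; interest $138.79 → $447.34; payment $447.34; balance $0.00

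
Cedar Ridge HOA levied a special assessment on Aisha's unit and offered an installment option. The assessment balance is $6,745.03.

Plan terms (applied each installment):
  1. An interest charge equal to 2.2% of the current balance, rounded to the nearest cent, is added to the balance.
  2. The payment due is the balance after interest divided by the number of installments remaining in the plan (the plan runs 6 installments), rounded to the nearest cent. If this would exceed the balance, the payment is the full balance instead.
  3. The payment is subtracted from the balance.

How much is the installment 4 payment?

$1,226.41

# | Opening | Interest | Payment | End bal
1 | $6,745.03 | $148.39 | $1,148.90 | $5,744.52
2 | $5,744.52 | $126.38 | $1,174.18 | $4,696.72
3 | $4,696.72 | $103.33 | $1,200.01 | $3,600.04
4 | $3,600.04 | $79.20 | $1,226.41 | $2,452.83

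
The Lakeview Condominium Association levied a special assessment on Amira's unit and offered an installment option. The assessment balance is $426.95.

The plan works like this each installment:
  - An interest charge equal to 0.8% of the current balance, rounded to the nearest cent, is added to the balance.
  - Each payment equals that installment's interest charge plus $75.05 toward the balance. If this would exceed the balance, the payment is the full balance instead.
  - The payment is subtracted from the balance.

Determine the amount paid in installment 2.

$77.87

Installment 1: opening $426.95; interest $3.42 → $430.37; payment $78.47; balance $351.90
Installment 2: opening $351.90; interest $2.82 → $354.72; payment $77.87; balance $276.85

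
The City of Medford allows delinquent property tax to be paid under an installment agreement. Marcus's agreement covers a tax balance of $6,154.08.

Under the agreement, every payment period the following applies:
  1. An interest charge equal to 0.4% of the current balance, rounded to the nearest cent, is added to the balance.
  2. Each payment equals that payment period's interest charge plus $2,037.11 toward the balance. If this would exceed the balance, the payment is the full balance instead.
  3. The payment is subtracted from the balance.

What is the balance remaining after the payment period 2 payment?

$2,079.86

# | Opening | Interest | Payment | End bal
1 | $6,154.08 | $24.62 | $2,061.73 | $4,116.97
2 | $4,116.97 | $16.47 | $2,053.58 | $2,079.86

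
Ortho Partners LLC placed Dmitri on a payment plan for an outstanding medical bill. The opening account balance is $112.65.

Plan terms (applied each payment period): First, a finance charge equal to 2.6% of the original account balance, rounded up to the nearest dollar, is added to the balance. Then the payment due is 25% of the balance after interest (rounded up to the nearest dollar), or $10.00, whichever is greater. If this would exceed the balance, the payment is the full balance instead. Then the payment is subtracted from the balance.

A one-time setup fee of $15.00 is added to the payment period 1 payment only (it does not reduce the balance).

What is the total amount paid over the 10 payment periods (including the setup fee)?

$157.65

Payment period 1: $112.65 +$3.00 interest = $115.65; pay $29.00 (+ $15.00 fee) → $86.65
Payment period 2: $86.65 +$3.00 interest = $89.65; pay $23.00 → $66.65
Payment period 3: $66.65 +$3.00 interest = $69.65; pay $18.00 → $51.65
Payment period 4: $51.65 +$3.00 interest = $54.65; pay $14.00 → $40.65
Payment period 5: $40.65 +$3.00 interest = $43.65; pay $11.00 → $32.65
Payment period 6: $32.65 +$3.00 interest = $35.65; pay $10.00 → $25.65
Payment period 7: $25.65 +$3.00 interest = $28.65; pay $10.00 → $18.65
Payment period 8: $18.65 +$3.00 interest = $21.65; pay $10.00 → $11.65
Payment period 9: $11.65 +$3.00 interest = $14.65; pay $10.00 → $4.65
Payment period 10: $4.65 +$3.00 interest = $7.65; pay $7.65 → $0.00
Total paid: $157.65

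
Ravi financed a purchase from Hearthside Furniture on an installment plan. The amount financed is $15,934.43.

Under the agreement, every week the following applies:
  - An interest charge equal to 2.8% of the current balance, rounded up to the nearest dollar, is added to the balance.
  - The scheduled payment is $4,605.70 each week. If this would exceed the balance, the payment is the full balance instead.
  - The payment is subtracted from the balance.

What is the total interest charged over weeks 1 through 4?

# | Opening | Interest | Payment | End bal
1 | $15,934.43 | $447.00 | $4,605.70 | $11,775.73
2 | $11,775.73 | $330.00 | $4,605.70 | $7,500.03
3 | $7,500.03 | $211.00 | $4,605.70 | $3,105.33
4 | $3,105.33 | $87.00 | $3,192.33 | $0.00
Total interest: $447.00 + $330.00 + $211.00 + $87.00 = $1,075.00

$1,075.00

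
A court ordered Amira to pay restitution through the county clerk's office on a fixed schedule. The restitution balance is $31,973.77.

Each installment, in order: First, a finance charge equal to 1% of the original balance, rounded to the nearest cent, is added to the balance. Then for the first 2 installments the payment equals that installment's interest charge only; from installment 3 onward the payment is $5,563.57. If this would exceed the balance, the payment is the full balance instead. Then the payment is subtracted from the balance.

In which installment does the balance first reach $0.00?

# | Opening | Interest | Payment | End bal
1 | $31,973.77 | $319.74 | $319.74 | $31,973.77
2 | $31,973.77 | $319.74 | $319.74 | $31,973.77
3 | $31,973.77 | $319.74 | $5,563.57 | $26,729.94
4 | $26,729.94 | $319.74 | $5,563.57 | $21,486.11
5 | $21,486.11 | $319.74 | $5,563.57 | $16,242.28
6 | $16,242.28 | $319.74 | $5,563.57 | $10,998.45
7 | $10,998.45 | $319.74 | $5,563.57 | $5,754.62
8 | $5,754.62 | $319.74 | $5,563.57 | $510.79
9 | $510.79 | $319.74 | $830.53 | $0.00
Balance reaches $0.00 in installment 9.

9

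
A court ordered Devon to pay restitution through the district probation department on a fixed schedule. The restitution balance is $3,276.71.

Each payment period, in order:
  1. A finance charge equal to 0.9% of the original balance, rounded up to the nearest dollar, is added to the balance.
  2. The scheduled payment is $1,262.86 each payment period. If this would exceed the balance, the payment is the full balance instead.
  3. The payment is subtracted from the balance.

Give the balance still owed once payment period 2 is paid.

# | Opening | Interest | Payment | End bal
1 | $3,276.71 | $30.00 | $1,262.86 | $2,043.85
2 | $2,043.85 | $30.00 | $1,262.86 | $810.99

$810.99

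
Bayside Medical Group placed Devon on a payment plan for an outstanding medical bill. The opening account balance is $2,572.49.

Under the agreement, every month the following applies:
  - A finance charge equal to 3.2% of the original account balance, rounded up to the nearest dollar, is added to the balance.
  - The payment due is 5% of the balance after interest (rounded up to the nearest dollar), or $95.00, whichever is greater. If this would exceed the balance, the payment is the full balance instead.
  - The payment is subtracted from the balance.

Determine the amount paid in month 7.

$120.00

Month 1: opening $2,572.49; interest $83.00 → $2,655.49; payment $133.00; balance $2,522.49
Month 2: opening $2,522.49; interest $83.00 → $2,605.49; payment $131.00; balance $2,474.49
Month 3: opening $2,474.49; interest $83.00 → $2,557.49; payment $128.00; balance $2,429.49
Month 4: opening $2,429.49; interest $83.00 → $2,512.49; payment $126.00; balance $2,386.49
Month 5: opening $2,386.49; interest $83.00 → $2,469.49; payment $124.00; balance $2,345.49
Month 6: opening $2,345.49; interest $83.00 → $2,428.49; payment $122.00; balance $2,306.49
Month 7: opening $2,306.49; interest $83.00 → $2,389.49; payment $120.00; balance $2,269.49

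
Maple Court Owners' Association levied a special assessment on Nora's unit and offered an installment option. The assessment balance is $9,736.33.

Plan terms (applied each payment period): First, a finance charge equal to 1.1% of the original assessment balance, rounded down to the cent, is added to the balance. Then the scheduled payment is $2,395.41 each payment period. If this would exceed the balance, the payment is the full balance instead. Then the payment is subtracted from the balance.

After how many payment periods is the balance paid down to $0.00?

5

# | Opening | Interest | Payment | End bal
1 | $9,736.33 | $107.09 | $2,395.41 | $7,448.01
2 | $7,448.01 | $107.09 | $2,395.41 | $5,159.69
3 | $5,159.69 | $107.09 | $2,395.41 | $2,871.37
4 | $2,871.37 | $107.09 | $2,395.41 | $583.05
5 | $583.05 | $107.09 | $690.14 | $0.00
Balance reaches $0.00 in payment period 5.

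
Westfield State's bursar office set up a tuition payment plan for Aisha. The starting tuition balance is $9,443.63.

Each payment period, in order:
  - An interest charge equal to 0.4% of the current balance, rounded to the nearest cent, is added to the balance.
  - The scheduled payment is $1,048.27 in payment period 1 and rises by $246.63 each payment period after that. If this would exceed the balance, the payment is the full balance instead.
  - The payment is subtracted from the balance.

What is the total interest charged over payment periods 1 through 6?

$145.90

Payment period 1: $9,443.63 +$37.77 interest = $9,481.40; pay $1,048.27 → $8,433.13
Payment period 2: $8,433.13 +$33.73 interest = $8,466.86; pay $1,294.90 → $7,171.96
Payment period 3: $7,171.96 +$28.69 interest = $7,200.65; pay $1,541.53 → $5,659.12
Payment period 4: $5,659.12 +$22.64 interest = $5,681.76; pay $1,788.16 → $3,893.60
Payment period 5: $3,893.60 +$15.57 interest = $3,909.17; pay $2,034.79 → $1,874.38
Payment period 6: $1,874.38 +$7.50 interest = $1,881.88; pay $1,881.88 → $0.00
Total interest: $37.77 + $33.73 + $28.69 + $22.64 + $15.57 + $7.50 = $145.90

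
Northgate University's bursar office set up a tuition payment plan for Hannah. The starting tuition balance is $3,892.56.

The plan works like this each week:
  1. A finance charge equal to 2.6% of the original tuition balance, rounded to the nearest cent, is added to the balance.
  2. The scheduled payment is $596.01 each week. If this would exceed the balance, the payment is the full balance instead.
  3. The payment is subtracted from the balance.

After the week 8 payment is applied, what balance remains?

$0.00

# | Opening | Interest | Payment | End bal
1 | $3,892.56 | $101.21 | $596.01 | $3,397.76
2 | $3,397.76 | $101.21 | $596.01 | $2,902.96
3 | $2,902.96 | $101.21 | $596.01 | $2,408.16
4 | $2,408.16 | $101.21 | $596.01 | $1,913.36
5 | $1,913.36 | $101.21 | $596.01 | $1,418.56
6 | $1,418.56 | $101.21 | $596.01 | $923.76
7 | $923.76 | $101.21 | $596.01 | $428.96
8 | $428.96 | $101.21 | $530.17 | $0.00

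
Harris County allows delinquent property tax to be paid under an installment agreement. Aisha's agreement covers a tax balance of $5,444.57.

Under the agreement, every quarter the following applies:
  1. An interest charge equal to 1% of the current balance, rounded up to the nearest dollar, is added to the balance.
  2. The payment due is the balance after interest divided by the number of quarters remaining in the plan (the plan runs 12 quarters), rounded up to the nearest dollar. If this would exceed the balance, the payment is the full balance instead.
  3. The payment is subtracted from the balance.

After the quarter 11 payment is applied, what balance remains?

$505.57

Quarter 1: $5,444.57 +$55.00 interest = $5,499.57; pay $459.00 → $5,040.57
Quarter 2: $5,040.57 +$51.00 interest = $5,091.57; pay $463.00 → $4,628.57
Quarter 3: $4,628.57 +$47.00 interest = $4,675.57; pay $468.00 → $4,207.57
Quarter 4: $4,207.57 +$43.00 interest = $4,250.57; pay $473.00 → $3,777.57
Quarter 5: $3,777.57 +$38.00 interest = $3,815.57; pay $477.00 → $3,338.57
Quarter 6: $3,338.57 +$34.00 interest = $3,372.57; pay $482.00 → $2,890.57
Quarter 7: $2,890.57 +$29.00 interest = $2,919.57; pay $487.00 → $2,432.57
Quarter 8: $2,432.57 +$25.00 interest = $2,457.57; pay $492.00 → $1,965.57
Quarter 9: $1,965.57 +$20.00 interest = $1,985.57; pay $497.00 → $1,488.57
Quarter 10: $1,488.57 +$15.00 interest = $1,503.57; pay $502.00 → $1,001.57
Quarter 11: $1,001.57 +$11.00 interest = $1,012.57; pay $507.00 → $505.57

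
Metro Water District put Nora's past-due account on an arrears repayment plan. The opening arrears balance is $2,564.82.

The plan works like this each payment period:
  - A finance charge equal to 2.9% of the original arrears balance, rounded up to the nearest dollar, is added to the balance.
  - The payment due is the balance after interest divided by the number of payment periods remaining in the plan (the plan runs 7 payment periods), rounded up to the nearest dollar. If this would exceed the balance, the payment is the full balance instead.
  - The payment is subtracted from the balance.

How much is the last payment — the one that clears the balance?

# | Opening | Interest | Payment | End bal
1 | $2,564.82 | $75.00 | $378.00 | $2,261.82
2 | $2,261.82 | $75.00 | $390.00 | $1,946.82
3 | $1,946.82 | $75.00 | $405.00 | $1,616.82
4 | $1,616.82 | $75.00 | $423.00 | $1,268.82
5 | $1,268.82 | $75.00 | $448.00 | $895.82
6 | $895.82 | $75.00 | $486.00 | $484.82
7 | $484.82 | $75.00 | $559.82 | $0.00

$559.82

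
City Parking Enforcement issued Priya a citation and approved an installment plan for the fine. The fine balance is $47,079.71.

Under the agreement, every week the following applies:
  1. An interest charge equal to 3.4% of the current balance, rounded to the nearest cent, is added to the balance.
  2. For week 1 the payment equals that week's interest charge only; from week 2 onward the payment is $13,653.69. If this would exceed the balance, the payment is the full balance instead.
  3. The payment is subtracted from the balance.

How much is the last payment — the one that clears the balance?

$10,006.46

Week 1: opening $47,079.71; interest $1,600.71 → $48,680.42; payment $1,600.71; balance $47,079.71
Week 2: opening $47,079.71; interest $1,600.71 → $48,680.42; payment $13,653.69; balance $35,026.73
Week 3: opening $35,026.73; interest $1,190.91 → $36,217.64; payment $13,653.69; balance $22,563.95
Week 4: opening $22,563.95; interest $767.17 → $23,331.12; payment $13,653.69; balance $9,677.43
Week 5: opening $9,677.43; interest $329.03 → $10,006.46; payment $10,006.46; balance $0.00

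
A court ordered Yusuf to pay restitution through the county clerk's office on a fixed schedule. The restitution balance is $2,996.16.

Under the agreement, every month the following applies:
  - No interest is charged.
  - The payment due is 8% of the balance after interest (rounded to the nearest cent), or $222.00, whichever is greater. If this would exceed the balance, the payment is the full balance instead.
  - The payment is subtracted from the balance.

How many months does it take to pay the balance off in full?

Month 1: opening $2,996.16; payment $239.69; balance $2,756.47
Month 2: opening $2,756.47; payment $222.00; balance $2,534.47
Month 3: opening $2,534.47; payment $222.00; balance $2,312.47
Month 4: opening $2,312.47; payment $222.00; balance $2,090.47
Month 5: opening $2,090.47; payment $222.00; balance $1,868.47
Month 6: opening $1,868.47; payment $222.00; balance $1,646.47
Month 7: opening $1,646.47; payment $222.00; balance $1,424.47
Month 8: opening $1,424.47; payment $222.00; balance $1,202.47
Month 9: opening $1,202.47; payment $222.00; balance $980.47
Month 10: opening $980.47; payment $222.00; balance $758.47
Month 11: opening $758.47; payment $222.00; balance $536.47
Month 12: opening $536.47; payment $222.00; balance $314.47
Month 13: opening $314.47; payment $222.00; balance $92.47
Month 14: opening $92.47; payment $92.47; balance $0.00
Balance reaches $0.00 in month 14.

14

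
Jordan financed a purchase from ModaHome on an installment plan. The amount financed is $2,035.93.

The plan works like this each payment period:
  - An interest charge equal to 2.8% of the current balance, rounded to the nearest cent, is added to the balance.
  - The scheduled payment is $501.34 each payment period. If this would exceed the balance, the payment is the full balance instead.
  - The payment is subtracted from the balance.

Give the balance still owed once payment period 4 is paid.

$182.54

# | Opening | Interest | Payment | End bal
1 | $2,035.93 | $57.01 | $501.34 | $1,591.60
2 | $1,591.60 | $44.56 | $501.34 | $1,134.82
3 | $1,134.82 | $31.77 | $501.34 | $665.25
4 | $665.25 | $18.63 | $501.34 | $182.54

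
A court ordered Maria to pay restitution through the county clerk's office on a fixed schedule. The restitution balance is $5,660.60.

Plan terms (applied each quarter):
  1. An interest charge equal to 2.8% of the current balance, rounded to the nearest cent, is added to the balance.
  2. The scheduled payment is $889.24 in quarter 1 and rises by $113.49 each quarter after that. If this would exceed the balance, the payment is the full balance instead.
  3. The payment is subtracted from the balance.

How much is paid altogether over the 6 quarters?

Quarter 1: opening $5,660.60; interest $158.50 → $5,819.10; payment $889.24; balance $4,929.86
Quarter 2: opening $4,929.86; interest $138.04 → $5,067.90; payment $1,002.73; balance $4,065.17
Quarter 3: opening $4,065.17; interest $113.82 → $4,178.99; payment $1,116.22; balance $3,062.77
Quarter 4: opening $3,062.77; interest $85.76 → $3,148.53; payment $1,229.71; balance $1,918.82
Quarter 5: opening $1,918.82; interest $53.73 → $1,972.55; payment $1,343.20; balance $629.35
Quarter 6: opening $629.35; interest $17.62 → $646.97; payment $646.97; balance $0.00
Total paid: $6,228.07

$6,228.07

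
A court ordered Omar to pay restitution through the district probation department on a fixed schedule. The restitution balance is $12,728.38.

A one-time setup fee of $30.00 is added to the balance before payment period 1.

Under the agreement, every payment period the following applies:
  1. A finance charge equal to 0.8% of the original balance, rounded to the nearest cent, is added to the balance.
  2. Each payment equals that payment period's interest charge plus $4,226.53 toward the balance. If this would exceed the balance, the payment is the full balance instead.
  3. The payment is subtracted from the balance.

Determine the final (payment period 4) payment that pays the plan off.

$180.62

Payment period 1: opening $12,758.38; interest $101.83 → $12,860.21; payment $4,328.36; balance $8,531.85
Payment period 2: opening $8,531.85; interest $101.83 → $8,633.68; payment $4,328.36; balance $4,305.32
Payment period 3: opening $4,305.32; interest $101.83 → $4,407.15; payment $4,328.36; balance $78.79
Payment period 4: opening $78.79; interest $101.83 → $180.62; payment $180.62; balance $0.00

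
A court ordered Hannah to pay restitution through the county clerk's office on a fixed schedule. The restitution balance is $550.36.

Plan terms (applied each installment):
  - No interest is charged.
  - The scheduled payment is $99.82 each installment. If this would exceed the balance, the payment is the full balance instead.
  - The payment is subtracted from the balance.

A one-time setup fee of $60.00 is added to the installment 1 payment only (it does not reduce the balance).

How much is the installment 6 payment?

# | Opening | Payment | Fee | End bal
1 | $550.36 | $99.82 | $60.00 | $450.54
2 | $450.54 | $99.82 | — | $350.72
3 | $350.72 | $99.82 | — | $250.90
4 | $250.90 | $99.82 | — | $151.08
5 | $151.08 | $99.82 | — | $51.26
6 | $51.26 | $51.26 | — | $0.00

$51.26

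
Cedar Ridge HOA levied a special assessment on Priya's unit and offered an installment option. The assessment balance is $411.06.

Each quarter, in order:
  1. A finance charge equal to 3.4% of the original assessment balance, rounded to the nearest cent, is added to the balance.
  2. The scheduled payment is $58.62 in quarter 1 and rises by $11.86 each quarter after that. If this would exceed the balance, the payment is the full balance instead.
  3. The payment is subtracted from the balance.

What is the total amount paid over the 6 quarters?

Quarter 1: $411.06 +$13.98 interest = $425.04; pay $58.62 → $366.42
Quarter 2: $366.42 +$13.98 interest = $380.40; pay $70.48 → $309.92
Quarter 3: $309.92 +$13.98 interest = $323.90; pay $82.34 → $241.56
Quarter 4: $241.56 +$13.98 interest = $255.54; pay $94.20 → $161.34
Quarter 5: $161.34 +$13.98 interest = $175.32; pay $106.06 → $69.26
Quarter 6: $69.26 +$13.98 interest = $83.24; pay $83.24 → $0.00
Total paid: $494.94

$494.94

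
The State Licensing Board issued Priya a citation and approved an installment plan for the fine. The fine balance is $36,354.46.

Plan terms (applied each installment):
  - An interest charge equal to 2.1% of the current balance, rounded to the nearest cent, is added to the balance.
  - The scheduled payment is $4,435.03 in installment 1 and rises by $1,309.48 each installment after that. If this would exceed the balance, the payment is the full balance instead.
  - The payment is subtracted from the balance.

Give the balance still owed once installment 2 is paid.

$27,624.70

Installment 1: opening $36,354.46; interest $763.44 → $37,117.90; payment $4,435.03; balance $32,682.87
Installment 2: opening $32,682.87; interest $686.34 → $33,369.21; payment $5,744.51; balance $27,624.70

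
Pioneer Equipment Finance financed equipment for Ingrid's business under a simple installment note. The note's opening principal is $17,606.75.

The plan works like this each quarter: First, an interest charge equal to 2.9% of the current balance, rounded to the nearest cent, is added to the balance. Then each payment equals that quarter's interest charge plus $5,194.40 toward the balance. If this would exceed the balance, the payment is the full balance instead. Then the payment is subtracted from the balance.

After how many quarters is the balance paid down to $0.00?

4

Quarter 1: opening $17,606.75; interest $510.60 → $18,117.35; payment $5,705.00; balance $12,412.35
Quarter 2: opening $12,412.35; interest $359.96 → $12,772.31; payment $5,554.36; balance $7,217.95
Quarter 3: opening $7,217.95; interest $209.32 → $7,427.27; payment $5,403.72; balance $2,023.55
Quarter 4: opening $2,023.55; interest $58.68 → $2,082.23; payment $2,082.23; balance $0.00
Balance reaches $0.00 in quarter 4.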